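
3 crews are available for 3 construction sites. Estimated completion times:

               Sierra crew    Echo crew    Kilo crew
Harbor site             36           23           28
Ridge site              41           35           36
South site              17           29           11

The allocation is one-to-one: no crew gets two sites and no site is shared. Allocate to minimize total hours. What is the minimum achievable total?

Min total: 75 hours

This is a one-to-one assignment (minimum-cost bipartite matching).
Optimal: Sierra crew→Ridge site (41 hours), Echo crew→Harbor site (23 hours), Kilo crew→South site (11 hours) — total 41+23+11 = 75 hours.
Column-greedy (each site in turn goes to its cheapest remaining crew) gives 76 hours, worse by 1.
Next-best assignment: Sierra crew→South site, Echo crew→Harbor site, Kilo crew→Ridge site = 76 hours.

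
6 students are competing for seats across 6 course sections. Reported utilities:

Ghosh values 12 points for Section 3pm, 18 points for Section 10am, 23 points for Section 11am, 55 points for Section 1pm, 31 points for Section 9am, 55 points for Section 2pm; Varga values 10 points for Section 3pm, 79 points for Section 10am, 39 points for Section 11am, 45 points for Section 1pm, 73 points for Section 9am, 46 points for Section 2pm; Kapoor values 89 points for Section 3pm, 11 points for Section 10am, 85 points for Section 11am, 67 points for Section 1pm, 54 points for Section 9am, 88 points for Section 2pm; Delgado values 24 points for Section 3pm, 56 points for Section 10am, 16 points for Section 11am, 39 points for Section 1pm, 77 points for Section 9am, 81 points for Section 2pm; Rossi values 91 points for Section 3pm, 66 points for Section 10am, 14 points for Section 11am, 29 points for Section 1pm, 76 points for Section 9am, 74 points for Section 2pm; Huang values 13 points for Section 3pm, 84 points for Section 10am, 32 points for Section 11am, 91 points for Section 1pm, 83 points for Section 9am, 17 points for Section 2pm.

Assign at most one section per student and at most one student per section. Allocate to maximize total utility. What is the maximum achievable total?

This is a one-to-one assignment (maximum-weight bipartite matching).
Optimal: Ghosh→Section 2pm (55 points), Varga→Section 10am (79 points), Kapoor→Section 11am (85 points), Delgado→Section 9am (77 points), Rossi→Section 3pm (91 points), Huang→Section 1pm (91 points) — total 55+79+85+77+91+91 = 478 points.
Column-greedy (each section in turn goes to its best remaining student) gives 438 points, worse by 40.
Every other assignment is strictly worse.

Max total: 478 points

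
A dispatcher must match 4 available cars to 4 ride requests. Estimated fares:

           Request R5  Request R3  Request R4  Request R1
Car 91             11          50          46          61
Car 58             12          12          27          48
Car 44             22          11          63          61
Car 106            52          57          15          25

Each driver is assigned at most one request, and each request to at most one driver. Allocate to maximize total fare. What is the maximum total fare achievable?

Optimal: Car 91→Request R3 ($50), Car 58→Request R1 ($48), Car 44→Request R4 ($63), Car 106→Request R5 ($52) — total 50+48+63+52 = $213.
Max-entry greedy (repeatedly take the single best remaining cell) gives $193, worse by 20.
Next-best assignment: Car 91→Request R1, Car 58→Request R5, Car 44→Request R4, Car 106→Request R3 = $193.

Max total: $213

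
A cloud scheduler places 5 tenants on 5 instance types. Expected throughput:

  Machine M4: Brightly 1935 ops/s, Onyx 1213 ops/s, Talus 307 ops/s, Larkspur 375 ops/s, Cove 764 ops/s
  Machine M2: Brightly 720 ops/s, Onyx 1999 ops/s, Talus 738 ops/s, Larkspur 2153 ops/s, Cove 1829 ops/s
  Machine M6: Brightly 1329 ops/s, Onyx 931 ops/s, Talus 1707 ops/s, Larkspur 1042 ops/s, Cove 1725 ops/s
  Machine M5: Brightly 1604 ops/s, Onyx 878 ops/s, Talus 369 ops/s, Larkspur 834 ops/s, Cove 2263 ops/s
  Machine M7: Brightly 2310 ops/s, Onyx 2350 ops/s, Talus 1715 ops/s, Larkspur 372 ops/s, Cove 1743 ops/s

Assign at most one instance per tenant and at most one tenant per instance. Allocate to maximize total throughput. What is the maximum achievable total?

Optimal: Brightly→Machine M4 (1935 ops/s), Onyx→Machine M7 (2350 ops/s), Talus→Machine M6 (1707 ops/s), Larkspur→Machine M2 (2153 ops/s), Cove→Machine M5 (2263 ops/s) — total 1935+2350+1707+2153+2263 = 10408 ops/s.
Column-greedy (each instance in turn goes to its best remaining tenant) gives 8406 ops/s, worse by 2002.
Next-best assignment: Brightly→Machine M7, Onyx→Machine M4, Talus→Machine M6, Larkspur→Machine M2, Cove→Machine M5 = 9646 ops/s.
Swapping Cove↔Talus (Cove→Machine M6 1725 ops/s, Talus→Machine M5 369 ops/s) loses 1876.
No other one-to-one assignment exceeds 10408 ops/s.

Maximum total: 10408 ops/s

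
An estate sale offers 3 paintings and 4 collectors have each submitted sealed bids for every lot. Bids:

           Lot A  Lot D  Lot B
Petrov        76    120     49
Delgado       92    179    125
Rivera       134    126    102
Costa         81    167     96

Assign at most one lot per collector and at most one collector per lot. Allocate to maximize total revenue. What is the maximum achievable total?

Maximum total: $426

This is the linear assignment problem.
Optimal: Rivera→Lot A ($134), Costa→Lot D ($167), Delgado→Lot B ($125) — total 134+167+125 = $426.
Row-greedy (each collector in turn takes its best remaining lot) gives $379, worse by 47.
Next-best assignment: Rivera→Lot A, Delgado→Lot D, Costa→Lot B = $409.
Every other assignment is strictly worse.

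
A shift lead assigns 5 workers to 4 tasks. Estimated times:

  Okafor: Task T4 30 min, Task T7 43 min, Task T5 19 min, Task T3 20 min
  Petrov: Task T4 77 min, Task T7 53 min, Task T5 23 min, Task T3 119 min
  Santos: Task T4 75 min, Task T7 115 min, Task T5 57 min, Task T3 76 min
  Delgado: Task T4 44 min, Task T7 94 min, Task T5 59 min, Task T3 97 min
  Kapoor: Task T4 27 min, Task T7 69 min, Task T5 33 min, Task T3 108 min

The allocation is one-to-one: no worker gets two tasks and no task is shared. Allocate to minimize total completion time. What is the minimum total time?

This is the linear assignment problem.
Optimal: Delgado→Task T4 (44 min), Petrov→Task T7 (53 min), Kapoor→Task T5 (33 min), Okafor→Task T3 (20 min) — total 44+53+33+20 = 150 min.
Column-greedy (each task in turn goes to its cheapest remaining worker) gives 169 min, worse by 19.
Next-best assignment: Delgado→Task T4, Kapoor→Task T7, Petrov→Task T5, Okafor→Task T3 = 156 min.

Min total: 150 min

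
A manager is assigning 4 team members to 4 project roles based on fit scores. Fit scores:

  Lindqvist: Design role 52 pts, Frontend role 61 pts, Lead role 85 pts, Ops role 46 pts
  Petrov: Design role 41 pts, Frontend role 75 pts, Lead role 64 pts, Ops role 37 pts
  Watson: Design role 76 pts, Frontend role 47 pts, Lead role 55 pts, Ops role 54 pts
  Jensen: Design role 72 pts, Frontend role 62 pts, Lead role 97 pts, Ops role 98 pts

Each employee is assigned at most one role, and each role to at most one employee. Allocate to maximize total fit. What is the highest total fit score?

Maximum total: 334 pts

Optimal: Lindqvist→Lead role (85 pts), Petrov→Frontend role (75 pts), Watson→Design role (76 pts), Jensen→Ops role (98 pts) — total 85+75+76+98 = 334 pts.
Column-greedy (each role in turn goes to its best remaining employee) gives 294 pts, worse by 40.
Swapping Watson↔Lindqvist (Watson→Lead role 55 pts, Lindqvist→Design role 52 pts) loses 54.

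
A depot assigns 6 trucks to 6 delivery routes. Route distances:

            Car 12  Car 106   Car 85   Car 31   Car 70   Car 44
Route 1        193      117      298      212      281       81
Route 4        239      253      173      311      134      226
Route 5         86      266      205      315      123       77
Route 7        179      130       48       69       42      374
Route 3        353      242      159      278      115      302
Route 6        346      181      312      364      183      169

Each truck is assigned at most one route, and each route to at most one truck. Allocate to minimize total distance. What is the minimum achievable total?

Optimal: Car 12→Route 5 (86 km), Car 106→Route 6 (181 km), Car 85→Route 4 (173 km), Car 31→Route 7 (69 km), Car 70→Route 3 (115 km), Car 44→Route 1 (81 km) — total 86+181+173+69+115+81 = 705 km.
Min-entry greedy (repeatedly take the single cheapest remaining cell) gives 998 km, worse by 293.
Next-best assignment: Car 12→Route 5, Car 106→Route 6, Car 85→Route 3, Car 31→Route 7, Car 70→Route 4, Car 44→Route 1 = 710 km.

Minimum total: 705 km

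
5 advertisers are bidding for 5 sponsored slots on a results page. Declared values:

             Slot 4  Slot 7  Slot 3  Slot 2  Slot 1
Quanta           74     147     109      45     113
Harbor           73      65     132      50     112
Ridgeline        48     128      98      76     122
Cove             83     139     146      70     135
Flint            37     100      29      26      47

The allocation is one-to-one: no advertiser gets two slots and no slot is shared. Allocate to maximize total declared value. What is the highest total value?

This is a one-to-one assignment (maximum-weight bipartite matching).
Optimal: Quanta→Slot 7 ($147), Harbor→Slot 3 ($132), Ridgeline→Slot 2 ($76), Cove→Slot 1 ($135), Flint→Slot 4 ($37) — total 147+132+76+135+37 = $527.
Next-best assignment: Quanta→Slot 7, Harbor→Slot 1, Ridgeline→Slot 2, Cove→Slot 3, Flint→Slot 4 = $518.

Max total: $527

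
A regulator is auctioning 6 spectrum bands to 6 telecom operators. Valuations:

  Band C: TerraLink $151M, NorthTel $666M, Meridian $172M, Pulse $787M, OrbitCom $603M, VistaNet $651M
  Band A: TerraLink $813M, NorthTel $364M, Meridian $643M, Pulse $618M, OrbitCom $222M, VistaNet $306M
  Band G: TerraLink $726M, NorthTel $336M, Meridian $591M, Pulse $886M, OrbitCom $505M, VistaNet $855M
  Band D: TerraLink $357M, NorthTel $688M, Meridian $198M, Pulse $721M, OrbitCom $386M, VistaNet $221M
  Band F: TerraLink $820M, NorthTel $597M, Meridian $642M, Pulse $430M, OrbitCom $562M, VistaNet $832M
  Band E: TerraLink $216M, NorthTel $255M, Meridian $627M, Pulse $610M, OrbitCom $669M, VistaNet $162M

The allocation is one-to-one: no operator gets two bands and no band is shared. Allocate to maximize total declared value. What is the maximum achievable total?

Optimal: TerraLink→Band F ($820M), NorthTel→Band D ($688M), Meridian→Band A ($643M), Pulse→Band C ($787M), OrbitCom→Band E ($669M), VistaNet→Band G ($855M) — total 820+688+643+787+669+855 = $4462M.
Max-entry greedy (repeatedly take the single best remaining cell) gives $4060M, worse by 402.
Next-best assignment: TerraLink→Band A, NorthTel→Band D, Meridian→Band F, Pulse→Band C, OrbitCom→Band E, VistaNet→Band G = $4454M.

Maximum total: $4462M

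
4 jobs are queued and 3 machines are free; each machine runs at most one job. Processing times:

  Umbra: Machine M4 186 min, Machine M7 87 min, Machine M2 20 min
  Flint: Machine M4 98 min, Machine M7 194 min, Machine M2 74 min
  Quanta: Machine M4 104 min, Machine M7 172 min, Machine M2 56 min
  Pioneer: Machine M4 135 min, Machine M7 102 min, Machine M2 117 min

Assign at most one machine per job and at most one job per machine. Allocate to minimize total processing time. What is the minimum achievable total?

Optimal: Flint→Machine M4 (98 min), Pioneer→Machine M7 (102 min), Umbra→Machine M2 (20 min) — total 98+102+20 = 220 min.
Swapping Flint↔Umbra (Flint→Machine M2 74 min, Umbra→Machine M4 186 min) adds 142.

Minimum total: 220 min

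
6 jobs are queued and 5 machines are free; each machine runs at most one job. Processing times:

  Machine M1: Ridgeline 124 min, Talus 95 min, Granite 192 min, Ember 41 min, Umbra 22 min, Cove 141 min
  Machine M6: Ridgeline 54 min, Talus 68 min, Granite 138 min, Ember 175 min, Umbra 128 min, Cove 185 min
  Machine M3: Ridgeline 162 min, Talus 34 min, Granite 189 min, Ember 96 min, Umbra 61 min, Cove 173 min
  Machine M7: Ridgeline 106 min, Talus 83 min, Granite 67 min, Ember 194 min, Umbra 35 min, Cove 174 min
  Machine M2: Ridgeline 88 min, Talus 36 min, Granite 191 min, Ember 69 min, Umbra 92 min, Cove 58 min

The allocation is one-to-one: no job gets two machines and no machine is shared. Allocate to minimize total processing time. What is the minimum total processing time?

Optimal: Ember→Machine M1 (41 min), Ridgeline→Machine M6 (54 min), Talus→Machine M3 (34 min), Umbra→Machine M7 (35 min), Cove→Machine M2 (58 min) — total 41+54+34+35+58 = 222 min.
Column-greedy (each machine in turn goes to its cheapest remaining job) gives 235 min, worse by 13.
Every other assignment is strictly worse.

Minimum total: 222 min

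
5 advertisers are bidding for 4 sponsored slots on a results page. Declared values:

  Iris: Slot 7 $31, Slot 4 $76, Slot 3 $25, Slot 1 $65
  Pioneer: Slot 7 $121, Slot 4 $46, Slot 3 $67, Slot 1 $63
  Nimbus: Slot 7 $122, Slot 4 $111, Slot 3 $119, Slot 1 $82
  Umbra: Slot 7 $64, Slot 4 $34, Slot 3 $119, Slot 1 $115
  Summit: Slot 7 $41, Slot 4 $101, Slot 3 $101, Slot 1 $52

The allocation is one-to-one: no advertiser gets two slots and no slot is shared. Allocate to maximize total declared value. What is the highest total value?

This is the linear assignment problem.
Optimal: Pioneer→Slot 7 ($121), Summit→Slot 4 ($101), Nimbus→Slot 3 ($119), Umbra→Slot 1 ($115) — total 121+101+119+115 = $456.
Max-entry greedy (repeatedly take the single best remaining cell) gives $407, worse by 49.
Next-best assignment: Pioneer→Slot 7, Nimbus→Slot 4, Summit→Slot 3, Umbra→Slot 1 = $448.
Swapping Pioneer↔Umbra (Pioneer→Slot 1 $63, Umbra→Slot 7 $64) loses 109.
Checked against all permutations: $456 is optimal.

Max total: $456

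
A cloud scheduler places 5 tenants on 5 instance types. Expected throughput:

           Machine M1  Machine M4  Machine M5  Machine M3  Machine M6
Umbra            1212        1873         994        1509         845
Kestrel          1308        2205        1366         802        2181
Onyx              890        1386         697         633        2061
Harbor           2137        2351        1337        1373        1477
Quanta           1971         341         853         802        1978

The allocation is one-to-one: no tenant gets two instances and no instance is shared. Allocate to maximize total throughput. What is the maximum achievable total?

Max total: 9258 ops/s

This is a one-to-one assignment (maximum-weight bipartite matching).
Optimal: Umbra→Machine M3 (1509 ops/s), Kestrel→Machine M5 (1366 ops/s), Onyx→Machine M6 (2061 ops/s), Harbor→Machine M4 (2351 ops/s), Quanta→Machine M1 (1971 ops/s) — total 1509+1366+2061+2351+1971 = 9258 ops/s.
Max-entry greedy (repeatedly take the single best remaining cell) gives 8709 ops/s, worse by 549.
Checked against all permutations: 9258 ops/s is optimal.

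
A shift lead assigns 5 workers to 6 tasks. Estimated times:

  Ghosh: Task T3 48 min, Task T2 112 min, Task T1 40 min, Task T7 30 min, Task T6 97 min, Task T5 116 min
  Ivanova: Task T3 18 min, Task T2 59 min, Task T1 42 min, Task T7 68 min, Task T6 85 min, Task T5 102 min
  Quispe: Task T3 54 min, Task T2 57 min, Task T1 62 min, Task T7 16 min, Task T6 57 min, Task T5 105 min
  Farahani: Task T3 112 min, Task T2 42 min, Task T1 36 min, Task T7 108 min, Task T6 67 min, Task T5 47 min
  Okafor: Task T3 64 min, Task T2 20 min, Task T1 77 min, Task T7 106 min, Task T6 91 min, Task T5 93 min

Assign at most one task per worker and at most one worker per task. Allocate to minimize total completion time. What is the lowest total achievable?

Treat this as an assignment problem: match each worker to one task.
Optimal: Ghosh→Task T1 (40 min), Ivanova→Task T3 (18 min), Quispe→Task T7 (16 min), Farahani→Task T5 (47 min), Okafor→Task T2 (20 min) — total 40+18+16+47+20 = 141 min.

Min total: 141 min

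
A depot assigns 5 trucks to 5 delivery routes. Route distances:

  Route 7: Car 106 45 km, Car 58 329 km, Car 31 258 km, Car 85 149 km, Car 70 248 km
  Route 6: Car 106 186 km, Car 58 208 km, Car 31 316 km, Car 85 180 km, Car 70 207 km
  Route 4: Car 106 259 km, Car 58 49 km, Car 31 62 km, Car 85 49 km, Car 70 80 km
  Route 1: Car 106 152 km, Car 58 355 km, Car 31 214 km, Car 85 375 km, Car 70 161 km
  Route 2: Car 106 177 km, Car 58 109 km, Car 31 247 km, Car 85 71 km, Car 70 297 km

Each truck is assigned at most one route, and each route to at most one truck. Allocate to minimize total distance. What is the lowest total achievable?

Optimal: Car 106→Route 7 (45 km), Car 58→Route 6 (208 km), Car 31→Route 4 (62 km), Car 85→Route 2 (71 km), Car 70→Route 1 (161 km) — total 45+208+62+71+161 = 547 km.
Row-greedy (each truck in turn takes its cheapest remaining route) gives 586 km, worse by 39.
Next-best assignment: Car 106→Route 7, Car 58→Route 2, Car 31→Route 4, Car 85→Route 6, Car 70→Route 1 = 557 km.
Swapping Car 106↔Car 58 (Car 106→Route 6 186 km, Car 58→Route 7 329 km) adds 262.

Minimum total: 547 km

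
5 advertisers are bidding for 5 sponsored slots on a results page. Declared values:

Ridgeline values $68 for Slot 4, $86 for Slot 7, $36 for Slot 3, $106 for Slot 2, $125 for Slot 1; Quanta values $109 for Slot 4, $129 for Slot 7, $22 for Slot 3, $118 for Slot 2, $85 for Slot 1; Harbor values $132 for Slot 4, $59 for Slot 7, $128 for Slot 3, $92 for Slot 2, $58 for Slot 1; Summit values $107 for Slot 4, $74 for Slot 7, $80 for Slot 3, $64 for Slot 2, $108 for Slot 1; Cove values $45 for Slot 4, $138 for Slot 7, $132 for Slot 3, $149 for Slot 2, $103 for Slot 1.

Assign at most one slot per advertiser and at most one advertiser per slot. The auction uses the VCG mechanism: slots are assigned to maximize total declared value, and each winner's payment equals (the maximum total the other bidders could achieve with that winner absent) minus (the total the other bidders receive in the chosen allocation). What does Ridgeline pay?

Ridgeline pays $5.

Efficient allocation: Ridgeline→Slot 1 ($125), Quanta→Slot 7 ($129), Harbor→Slot 3 ($128), Summit→Slot 4 ($107), Cove→Slot 2 ($149); total welfare W = $638.
Ridgeline receives Slot 1 at value $125, so the others get W − 125 = $513.
Without Ridgeline: best allocation of the remaining 4 bidders over all 5 slots is Quanta→Slot 7 ($129), Harbor→Slot 4 ($132), Summit→Slot 1 ($108), Cove→Slot 2 ($149), total $518.
VCG payment = (others' best without Ridgeline) − (others' welfare with Ridgeline) = 518 − 513 = $5.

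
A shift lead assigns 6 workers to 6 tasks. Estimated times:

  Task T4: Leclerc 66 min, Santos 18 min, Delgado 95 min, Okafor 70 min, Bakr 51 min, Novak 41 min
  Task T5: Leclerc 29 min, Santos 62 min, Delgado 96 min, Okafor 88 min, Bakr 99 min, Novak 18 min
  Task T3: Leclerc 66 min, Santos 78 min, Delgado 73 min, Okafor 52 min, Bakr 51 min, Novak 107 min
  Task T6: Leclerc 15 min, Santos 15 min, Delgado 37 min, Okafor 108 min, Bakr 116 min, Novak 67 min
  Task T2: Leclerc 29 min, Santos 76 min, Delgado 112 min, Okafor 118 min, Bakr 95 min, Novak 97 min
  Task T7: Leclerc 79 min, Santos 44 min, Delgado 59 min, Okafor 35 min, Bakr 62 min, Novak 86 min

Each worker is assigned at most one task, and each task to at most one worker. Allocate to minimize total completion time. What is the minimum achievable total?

Minimum total: 188 min

Optimal: Leclerc→Task T2 (29 min), Santos→Task T4 (18 min), Delgado→Task T6 (37 min), Okafor→Task T7 (35 min), Bakr→Task T3 (51 min), Novak→Task T5 (18 min) — total 29+18+37+35+51+18 = 188 min.
Min-entry greedy (repeatedly take the single cheapest remaining cell) gives 249 min, worse by 61.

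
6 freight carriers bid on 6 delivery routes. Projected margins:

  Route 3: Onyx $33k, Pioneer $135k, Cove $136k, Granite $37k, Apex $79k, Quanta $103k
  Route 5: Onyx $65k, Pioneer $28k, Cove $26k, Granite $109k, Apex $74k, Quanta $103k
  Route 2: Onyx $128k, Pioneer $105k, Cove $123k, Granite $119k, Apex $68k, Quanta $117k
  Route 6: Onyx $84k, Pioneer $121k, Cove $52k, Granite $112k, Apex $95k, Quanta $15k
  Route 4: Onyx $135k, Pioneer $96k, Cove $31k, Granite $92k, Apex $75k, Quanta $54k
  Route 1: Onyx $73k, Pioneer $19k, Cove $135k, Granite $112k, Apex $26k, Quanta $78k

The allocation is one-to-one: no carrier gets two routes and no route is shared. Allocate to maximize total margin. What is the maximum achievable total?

Max total: $726k

Optimal: Onyx→Route 4 ($135k), Pioneer→Route 3 ($135k), Cove→Route 1 ($135k), Granite→Route 5 ($109k), Apex→Route 6 ($95k), Quanta→Route 2 ($117k) — total 135+135+135+109+95+117 = $726k.
Row-greedy (each carrier in turn takes its best remaining route) gives $722k, worse by 4.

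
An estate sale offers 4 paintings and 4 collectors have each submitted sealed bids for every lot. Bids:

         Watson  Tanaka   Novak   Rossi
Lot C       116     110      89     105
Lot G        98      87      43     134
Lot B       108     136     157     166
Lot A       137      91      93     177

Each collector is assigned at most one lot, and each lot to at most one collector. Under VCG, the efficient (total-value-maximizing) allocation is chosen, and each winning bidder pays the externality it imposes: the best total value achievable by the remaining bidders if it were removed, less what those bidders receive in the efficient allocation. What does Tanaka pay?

Tanaka pays $18.

Efficient allocation: Watson→Lot G ($98), Tanaka→Lot C ($110), Novak→Lot B ($157), Rossi→Lot A ($177); total welfare W = $542.
Tanaka receives Lot C at value $110, so the others get W − 110 = $432.
Without Tanaka: best allocation of the remaining 3 bidders over all 4 lots is Watson→Lot C ($116), Novak→Lot B ($157), Rossi→Lot A ($177), total $450.
VCG payment = (others' best without Tanaka) − (others' welfare with Tanaka) = 450 − 432 = $18.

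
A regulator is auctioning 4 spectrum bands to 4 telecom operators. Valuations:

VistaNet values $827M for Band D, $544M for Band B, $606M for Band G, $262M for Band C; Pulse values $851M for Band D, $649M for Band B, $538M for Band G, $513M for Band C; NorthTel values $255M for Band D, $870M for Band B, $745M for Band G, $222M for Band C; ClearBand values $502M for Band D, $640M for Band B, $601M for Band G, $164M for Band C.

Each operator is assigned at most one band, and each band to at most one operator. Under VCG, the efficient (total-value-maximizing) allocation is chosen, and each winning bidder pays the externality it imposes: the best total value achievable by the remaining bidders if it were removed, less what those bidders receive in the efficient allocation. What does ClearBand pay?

ClearBand pays $117M.

Efficient allocation: VistaNet→Band D ($827M), Pulse→Band C ($513M), NorthTel→Band B ($870M), ClearBand→Band G ($601M); total welfare W = $2811M.
ClearBand receives Band G at value $601M, so the others get W − 601 = $2210M.
Without ClearBand: best allocation of the remaining 3 bidders over all 4 bands is VistaNet→Band G ($606M), Pulse→Band D ($851M), NorthTel→Band B ($870M), total $2327M.
VCG payment = (others' best without ClearBand) − (others' welfare with ClearBand) = 2327 − 2210 = $117M.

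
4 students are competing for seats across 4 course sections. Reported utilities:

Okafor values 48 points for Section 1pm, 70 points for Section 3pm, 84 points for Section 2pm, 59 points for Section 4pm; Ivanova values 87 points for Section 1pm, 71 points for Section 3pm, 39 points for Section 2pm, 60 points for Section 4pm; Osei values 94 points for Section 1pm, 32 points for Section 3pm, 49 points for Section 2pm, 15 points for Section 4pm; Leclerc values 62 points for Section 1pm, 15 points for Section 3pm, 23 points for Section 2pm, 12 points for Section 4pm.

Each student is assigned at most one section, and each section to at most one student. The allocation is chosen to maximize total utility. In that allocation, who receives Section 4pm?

Leclerc receives Section 4pm.

Optimal: Okafor→Section 2pm (84 points), Ivanova→Section 3pm (71 points), Osei→Section 1pm (94 points), Leclerc→Section 4pm (12 points) — total 84+71+94+12 = 261 points.
Row-greedy (each student in turn takes its best remaining section) gives 215 points, worse by 46.
Every other assignment is strictly worse.
Leclerc's own top section is Section 1pm (62 points), but forcing Leclerc→Section 1pm and reassigning the rest optimally gives only 241 points — worse by 20.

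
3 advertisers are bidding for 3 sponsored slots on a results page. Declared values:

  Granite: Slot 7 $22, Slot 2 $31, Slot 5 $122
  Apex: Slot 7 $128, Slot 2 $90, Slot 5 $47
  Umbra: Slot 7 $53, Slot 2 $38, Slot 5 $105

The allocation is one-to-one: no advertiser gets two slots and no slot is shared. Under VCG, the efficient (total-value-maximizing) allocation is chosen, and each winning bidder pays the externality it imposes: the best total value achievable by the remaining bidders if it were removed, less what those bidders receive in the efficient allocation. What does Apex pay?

Efficient allocation: Granite→Slot 5 ($122), Apex→Slot 7 ($128), Umbra→Slot 2 ($38); total welfare W = $288.
Apex receives Slot 7 at value $128, so the others get W − 128 = $160.
Without Apex: best allocation of the remaining 2 bidders over all 3 slots is Granite→Slot 5 ($122), Umbra→Slot 7 ($53), total $175.
VCG payment = (others' best without Apex) − (others' welfare with Apex) = 175 − 160 = $15.

Apex pays $15.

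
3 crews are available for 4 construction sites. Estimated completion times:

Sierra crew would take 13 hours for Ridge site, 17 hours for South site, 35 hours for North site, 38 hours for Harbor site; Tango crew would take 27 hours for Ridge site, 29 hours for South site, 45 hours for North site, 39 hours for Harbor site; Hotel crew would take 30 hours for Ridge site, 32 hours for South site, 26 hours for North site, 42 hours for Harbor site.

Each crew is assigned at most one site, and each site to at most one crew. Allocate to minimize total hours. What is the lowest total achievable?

Optimal: Sierra crew→Ridge site (13 hours), Tango crew→South site (29 hours), Hotel crew→North site (26 hours) — total 13+29+26 = 68 hours.
Swapping Tango crew↔Sierra crew (Tango crew→Ridge site 27 hours, Sierra crew→South site 17 hours) adds 2.
No other one-to-one assignment undercuts 68 hours.

Min total: 68 hours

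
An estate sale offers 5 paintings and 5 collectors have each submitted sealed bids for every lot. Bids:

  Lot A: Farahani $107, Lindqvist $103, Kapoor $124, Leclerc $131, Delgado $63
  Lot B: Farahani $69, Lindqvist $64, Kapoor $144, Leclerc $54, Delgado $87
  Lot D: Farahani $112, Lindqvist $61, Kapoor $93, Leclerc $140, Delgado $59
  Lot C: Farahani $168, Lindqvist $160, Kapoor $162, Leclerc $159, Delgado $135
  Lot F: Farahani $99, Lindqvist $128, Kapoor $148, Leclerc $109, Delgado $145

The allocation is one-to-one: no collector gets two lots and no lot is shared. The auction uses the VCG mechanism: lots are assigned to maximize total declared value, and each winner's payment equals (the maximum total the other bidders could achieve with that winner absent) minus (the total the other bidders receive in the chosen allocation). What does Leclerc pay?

Efficient allocation: Farahani→Lot C ($168), Lindqvist→Lot A ($103), Kapoor→Lot B ($144), Leclerc→Lot D ($140), Delgado→Lot F ($145); total welfare W = $700.
Leclerc receives Lot D at value $140, so the others get W − 140 = $560.
Without Leclerc: best allocation of the remaining 4 bidders over all 5 lots is Farahani→Lot D ($112), Lindqvist→Lot C ($160), Kapoor→Lot B ($144), Delgado→Lot F ($145), total $561.
VCG payment = (others' best without Leclerc) − (others' welfare with Leclerc) = 561 − 560 = $1.

Leclerc pays $1.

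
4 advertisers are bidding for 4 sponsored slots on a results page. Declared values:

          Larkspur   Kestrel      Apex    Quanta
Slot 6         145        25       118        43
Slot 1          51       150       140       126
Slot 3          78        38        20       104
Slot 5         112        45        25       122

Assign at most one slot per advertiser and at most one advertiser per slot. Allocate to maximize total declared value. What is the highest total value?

Optimal: Larkspur→Slot 5 ($112), Kestrel→Slot 1 ($150), Apex→Slot 6 ($118), Quanta→Slot 3 ($104) — total 112+150+118+104 = $484.
Max-entry greedy (repeatedly take the single best remaining cell) gives $437, worse by 47.
Next-best assignment: Larkspur→Slot 3, Kestrel→Slot 1, Apex→Slot 6, Quanta→Slot 5 = $468.
Swapping Apex↔Kestrel (Apex→Slot 1 $140, Kestrel→Slot 6 $25) loses 103.

Max total: $484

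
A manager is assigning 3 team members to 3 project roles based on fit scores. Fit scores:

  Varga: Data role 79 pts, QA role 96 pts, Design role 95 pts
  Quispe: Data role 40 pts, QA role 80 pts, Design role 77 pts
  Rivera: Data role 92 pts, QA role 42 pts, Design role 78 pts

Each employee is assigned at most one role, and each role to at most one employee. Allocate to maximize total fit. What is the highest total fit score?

Max total: 267 pts

Optimal: Varga→Design role (95 pts), Quispe→QA role (80 pts), Rivera→Data role (92 pts) — total 95+80+92 = 267 pts.
Max-entry greedy (repeatedly take the single best remaining cell) gives 265 pts, worse by 2.
Checked against all permutations: 267 pts is optimal.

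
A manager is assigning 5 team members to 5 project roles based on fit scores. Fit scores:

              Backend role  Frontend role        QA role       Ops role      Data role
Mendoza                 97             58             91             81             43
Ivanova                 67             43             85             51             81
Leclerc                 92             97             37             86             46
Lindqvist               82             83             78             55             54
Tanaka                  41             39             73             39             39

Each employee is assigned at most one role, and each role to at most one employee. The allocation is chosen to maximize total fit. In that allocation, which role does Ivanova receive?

Ivanova receives Data role.

This is the linear assignment problem.
Optimal: Mendoza→Backend role (97 pts), Ivanova→Data role (81 pts), Leclerc→Ops role (86 pts), Lindqvist→Frontend role (83 pts), Tanaka→QA role (73 pts) — total 97+81+86+83+73 = 420 pts.
Max-entry greedy (repeatedly take the single best remaining cell) gives 373 pts, worse by 47.
Next-best assignment: Mendoza→Ops role, Ivanova→Data role, Leclerc→Frontend role, Lindqvist→Backend role, Tanaka→QA role = 414 pts.
Ivanova's own top role is QA role (85 pts), but forcing Ivanova→QA role and reassigning the rest optimally gives only 390 pts — worse by 30.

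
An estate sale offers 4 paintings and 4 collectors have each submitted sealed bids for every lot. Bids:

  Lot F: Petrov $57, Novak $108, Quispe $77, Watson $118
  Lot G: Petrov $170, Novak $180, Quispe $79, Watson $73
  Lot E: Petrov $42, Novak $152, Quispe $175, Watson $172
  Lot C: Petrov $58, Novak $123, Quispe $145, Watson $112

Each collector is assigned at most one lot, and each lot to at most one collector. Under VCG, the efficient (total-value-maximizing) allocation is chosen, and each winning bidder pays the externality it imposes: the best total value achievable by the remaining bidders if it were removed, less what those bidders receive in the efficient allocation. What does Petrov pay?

Petrov pays $72.

Efficient allocation: Petrov→Lot G ($170), Novak→Lot F ($108), Quispe→Lot C ($145), Watson→Lot E ($172); total welfare W = $595.
Petrov receives Lot G at value $170, so the others get W − 170 = $425.
Without Petrov: best allocation of the remaining 3 bidders over all 4 lots is Novak→Lot G ($180), Quispe→Lot C ($145), Watson→Lot E ($172), total $497.
VCG payment = (others' best without Petrov) − (others' welfare with Petrov) = 497 − 425 = $72.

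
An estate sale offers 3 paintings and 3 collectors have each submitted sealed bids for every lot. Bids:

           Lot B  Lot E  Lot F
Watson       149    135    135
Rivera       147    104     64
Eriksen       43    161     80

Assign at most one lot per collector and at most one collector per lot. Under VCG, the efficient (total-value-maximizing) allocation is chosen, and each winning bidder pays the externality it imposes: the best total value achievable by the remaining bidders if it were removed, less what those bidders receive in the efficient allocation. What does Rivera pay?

Rivera pays $14.

Efficient allocation: Watson→Lot F ($135), Rivera→Lot B ($147), Eriksen→Lot E ($161); total welfare W = $443.
Rivera receives Lot B at value $147, so the others get W − 147 = $296.
Without Rivera: best allocation of the remaining 2 bidders over all 3 lots is Watson→Lot B ($149), Eriksen→Lot E ($161), total $310.
VCG payment = (others' best without Rivera) − (others' welfare with Rivera) = 310 − 296 = $14.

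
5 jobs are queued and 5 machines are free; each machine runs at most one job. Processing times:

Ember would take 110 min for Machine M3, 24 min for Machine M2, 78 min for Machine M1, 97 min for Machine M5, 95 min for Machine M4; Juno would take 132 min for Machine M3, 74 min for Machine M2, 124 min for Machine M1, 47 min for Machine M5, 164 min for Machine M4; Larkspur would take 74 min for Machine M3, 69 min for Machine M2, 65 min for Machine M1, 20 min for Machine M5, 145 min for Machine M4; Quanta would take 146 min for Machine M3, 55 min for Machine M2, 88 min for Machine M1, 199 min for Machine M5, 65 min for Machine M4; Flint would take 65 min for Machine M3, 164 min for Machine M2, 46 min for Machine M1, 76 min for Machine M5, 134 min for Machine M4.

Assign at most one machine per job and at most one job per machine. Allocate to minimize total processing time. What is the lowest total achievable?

Min total: 256 min

Optimal: Ember→Machine M2 (24 min), Juno→Machine M5 (47 min), Larkspur→Machine M3 (74 min), Quanta→Machine M4 (65 min), Flint→Machine M1 (46 min) — total 24+47+74+65+46 = 256 min.
Column-greedy (each machine in turn goes to its cheapest remaining job) gives 266 min, worse by 10.
Next-best assignment: Ember→Machine M2, Juno→Machine M5, Larkspur→Machine M1, Quanta→Machine M4, Flint→Machine M3 = 266 min.
Swapping Quanta↔Juno (Quanta→Machine M5 199 min, Juno→Machine M4 164 min) adds 251.
No other one-to-one assignment undercuts 256 min.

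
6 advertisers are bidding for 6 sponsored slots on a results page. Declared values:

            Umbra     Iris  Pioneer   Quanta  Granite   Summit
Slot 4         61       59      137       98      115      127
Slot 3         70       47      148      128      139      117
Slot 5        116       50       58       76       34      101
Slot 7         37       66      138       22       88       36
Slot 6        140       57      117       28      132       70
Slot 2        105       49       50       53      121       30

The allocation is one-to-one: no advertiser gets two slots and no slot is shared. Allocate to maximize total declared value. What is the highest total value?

This is a one-to-one assignment (maximum-weight bipartite matching).
Optimal: Umbra→Slot 6 ($140), Iris→Slot 5 ($50), Pioneer→Slot 7 ($138), Quanta→Slot 3 ($128), Granite→Slot 2 ($121), Summit→Slot 4 ($127) — total 140+50+138+128+121+127 = $704.
Column-greedy (each slot in turn goes to its best remaining advertiser) gives $581, worse by 123.
Checked against all permutations: $704 is optimal.

Max total: $704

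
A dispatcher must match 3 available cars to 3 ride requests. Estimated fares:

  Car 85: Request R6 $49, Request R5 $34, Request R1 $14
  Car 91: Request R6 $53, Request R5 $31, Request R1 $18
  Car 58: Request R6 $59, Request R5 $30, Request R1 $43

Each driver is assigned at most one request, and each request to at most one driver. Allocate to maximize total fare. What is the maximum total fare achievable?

Treat this as an assignment problem: match each driver to one request.
Optimal: Car 85→Request R5 ($34), Car 91→Request R6 ($53), Car 58→Request R1 ($43) — total 34+53+43 = $130.
Max-entry greedy (repeatedly take the single best remaining cell) gives $111, worse by 19.
Checked against all permutations: $130 is optimal.

Max total: $130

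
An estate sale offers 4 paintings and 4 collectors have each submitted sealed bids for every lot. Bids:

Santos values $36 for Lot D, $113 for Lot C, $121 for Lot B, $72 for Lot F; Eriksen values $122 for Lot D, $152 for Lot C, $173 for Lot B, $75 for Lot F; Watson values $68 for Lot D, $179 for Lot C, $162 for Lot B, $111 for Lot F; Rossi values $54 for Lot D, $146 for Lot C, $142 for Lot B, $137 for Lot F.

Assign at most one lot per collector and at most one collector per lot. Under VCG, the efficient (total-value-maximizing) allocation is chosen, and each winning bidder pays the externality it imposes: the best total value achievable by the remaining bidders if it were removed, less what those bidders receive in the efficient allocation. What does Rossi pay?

Efficient allocation: Santos→Lot B ($121), Eriksen→Lot D ($122), Watson→Lot C ($179), Rossi→Lot F ($137); total welfare W = $559.
Rossi receives Lot F at value $137, so the others get W − 137 = $422.
Without Rossi: best allocation of the remaining 3 bidders over all 4 lots is Santos→Lot F ($72), Eriksen→Lot B ($173), Watson→Lot C ($179), total $424.
VCG payment = (others' best without Rossi) − (others' welfare with Rossi) = 424 − 422 = $2.

Rossi pays $2.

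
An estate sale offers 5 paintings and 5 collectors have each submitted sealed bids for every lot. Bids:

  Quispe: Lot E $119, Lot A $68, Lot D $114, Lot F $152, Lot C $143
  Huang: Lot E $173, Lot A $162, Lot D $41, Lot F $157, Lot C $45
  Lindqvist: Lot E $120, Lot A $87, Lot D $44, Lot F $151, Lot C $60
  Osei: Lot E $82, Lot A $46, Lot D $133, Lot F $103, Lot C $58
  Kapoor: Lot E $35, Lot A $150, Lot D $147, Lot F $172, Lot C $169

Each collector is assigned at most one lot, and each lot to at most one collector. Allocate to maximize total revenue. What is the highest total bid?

Maximum total: $750

Optimal: Quispe→Lot C ($143), Huang→Lot E ($173), Lindqvist→Lot F ($151), Osei→Lot D ($133), Kapoor→Lot A ($150) — total 143+173+151+133+150 = $750.
Row-greedy (each collector in turn takes its best remaining lot) gives $714, worse by 36.
Next-best assignment: Quispe→Lot F, Huang→Lot A, Lindqvist→Lot E, Osei→Lot D, Kapoor→Lot C = $736.
Swapping Huang↔Osei (Huang→Lot D $41, Osei→Lot E $82) loses 183.
No other one-to-one assignment exceeds $750.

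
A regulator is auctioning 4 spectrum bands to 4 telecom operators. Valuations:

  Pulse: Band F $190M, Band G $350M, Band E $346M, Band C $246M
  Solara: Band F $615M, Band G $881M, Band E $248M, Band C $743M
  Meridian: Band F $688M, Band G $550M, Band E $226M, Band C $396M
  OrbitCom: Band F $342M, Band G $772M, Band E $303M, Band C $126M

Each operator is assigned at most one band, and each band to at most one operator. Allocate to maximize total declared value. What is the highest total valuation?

Maximum total: $2549M

Treat this as an assignment problem: match each operator to one band.
Optimal: Pulse→Band E ($346M), Solara→Band C ($743M), Meridian→Band F ($688M), OrbitCom→Band G ($772M) — total 346+743+688+772 = $2549M.
Swapping Meridian↔OrbitCom (Meridian→Band G $550M, OrbitCom→Band F $342M) loses 568.
No other one-to-one assignment exceeds $2549M.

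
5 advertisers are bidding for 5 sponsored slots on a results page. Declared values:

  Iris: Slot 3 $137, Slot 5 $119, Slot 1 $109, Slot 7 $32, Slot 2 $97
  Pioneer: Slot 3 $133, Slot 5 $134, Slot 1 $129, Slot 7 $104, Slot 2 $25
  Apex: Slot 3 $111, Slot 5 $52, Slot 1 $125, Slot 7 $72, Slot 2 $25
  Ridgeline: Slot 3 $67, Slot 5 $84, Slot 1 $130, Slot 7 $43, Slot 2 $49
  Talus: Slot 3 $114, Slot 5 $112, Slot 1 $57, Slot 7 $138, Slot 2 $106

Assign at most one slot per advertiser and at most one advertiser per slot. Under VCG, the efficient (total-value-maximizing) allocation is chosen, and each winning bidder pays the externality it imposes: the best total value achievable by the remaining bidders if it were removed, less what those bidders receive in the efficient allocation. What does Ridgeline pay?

Ridgeline pays $54.

Efficient allocation: Iris→Slot 2 ($97), Pioneer→Slot 5 ($134), Apex→Slot 3 ($111), Ridgeline→Slot 1 ($130), Talus→Slot 7 ($138); total welfare W = $610.
Ridgeline receives Slot 1 at value $130, so the others get W − 130 = $480.
Without Ridgeline: best allocation of the remaining 4 bidders over all 5 slots is Iris→Slot 3 ($137), Pioneer→Slot 5 ($134), Apex→Slot 1 ($125), Talus→Slot 7 ($138), total $534.
VCG payment = (others' best without Ridgeline) − (others' welfare with Ridgeline) = 534 − 480 = $54.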